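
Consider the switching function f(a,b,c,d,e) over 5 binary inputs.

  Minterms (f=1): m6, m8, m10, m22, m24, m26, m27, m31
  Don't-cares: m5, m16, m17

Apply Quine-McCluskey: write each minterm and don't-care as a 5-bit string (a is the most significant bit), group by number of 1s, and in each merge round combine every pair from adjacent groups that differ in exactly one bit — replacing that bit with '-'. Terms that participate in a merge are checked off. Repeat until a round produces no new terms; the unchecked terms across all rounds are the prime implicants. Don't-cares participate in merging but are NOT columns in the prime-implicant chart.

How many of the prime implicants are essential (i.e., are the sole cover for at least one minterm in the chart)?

3

Round 0: 00101 00110✓ 01000✓ 01010✓ 10000✓ 10001✓ 10110✓ 11000✓ 11010✓ 11011✓ 11111✓
Round 1: -0110 -1000✓ -1010✓ 010-0✓ 1-000 1000- 11-11 110-0✓ 1101-
Round 2: -10-0
PIs = {-0110, -10-0, 00101, 1-000, 1000-, 11-11, 1101-}
Coverage chart:
  m6: -0110 ←essential
  m8: -10-0 ←essential
  m10: -10-0 ←essential
  m22: -0110 ←essential
  m24: -10-0,1-000
  m26: -10-0,1101-
  m27: 11-11,1101-
  m31: 11-11 ←essential
Essential: -0110, -10-0, 11-11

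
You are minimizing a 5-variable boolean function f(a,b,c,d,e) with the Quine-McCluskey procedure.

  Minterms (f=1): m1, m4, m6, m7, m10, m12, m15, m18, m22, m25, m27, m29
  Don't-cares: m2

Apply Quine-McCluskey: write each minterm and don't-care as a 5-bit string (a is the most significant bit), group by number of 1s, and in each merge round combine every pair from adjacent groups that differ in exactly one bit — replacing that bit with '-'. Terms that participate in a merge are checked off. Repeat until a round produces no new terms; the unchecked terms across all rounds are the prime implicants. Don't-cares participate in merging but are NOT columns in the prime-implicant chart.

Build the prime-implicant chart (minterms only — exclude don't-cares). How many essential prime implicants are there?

[col 0] 00001, 00010*, 00100*, 00110*, 00111*, 01010*, 01100*, 01111*, 10010*, 10110*, 11001*, 11011*, 11101*
[col 1] -0010*, -0110*, 0-010, 0-100, 0-111, 00-10*, 001-0, 0011-, 10-10*, 11-01, 110-1
[col 2] -0-10
Prime implicants: -0-10, 0-010, 0-100, 0-111, 00001, 001-0, 0011-, 11-01, 110-1
PI chart (minterm → PIs covering it):
  1 | 00001  (sole → essential)
  4 | 0-100,001-0
  6 | -0-10,001-0,0011-
  7 | 0-111,0011-
  10 | 0-010  (sole → essential)
  12 | 0-100  (sole → essential)
  15 | 0-111  (sole → essential)
  18 | -0-10  (sole → essential)
  22 | -0-10  (sole → essential)
  25 | 11-01,110-1
  27 | 110-1  (sole → essential)
  29 | 11-01  (sole → essential)
Essential prime implicants: -0-10, 0-010, 0-100, 0-111, 00001, 11-01, 110-1

7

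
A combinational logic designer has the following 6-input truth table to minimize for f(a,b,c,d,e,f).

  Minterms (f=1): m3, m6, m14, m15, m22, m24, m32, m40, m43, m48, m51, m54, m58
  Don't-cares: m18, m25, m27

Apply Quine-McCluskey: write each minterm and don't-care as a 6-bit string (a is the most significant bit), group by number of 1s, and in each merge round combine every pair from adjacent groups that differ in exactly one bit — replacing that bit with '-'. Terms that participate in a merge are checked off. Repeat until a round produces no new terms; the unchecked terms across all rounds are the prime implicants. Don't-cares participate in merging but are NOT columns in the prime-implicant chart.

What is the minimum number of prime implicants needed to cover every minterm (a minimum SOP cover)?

Round 0: 000011 000110✓ 001110✓ 001111✓ 010010✓ 010110✓ 011000✓ 011001✓ 011011✓ 100000✓ 101000✓ 101011 110000✓ 110011 110110✓ 111010
Round 1: -10110 0-0110 00-110 00111- 010-10 0110-1 01100- 1-0000 10-000
PIs = {-10110, 0-0110, 00-110, 000011, 00111-, 010-10, 0110-1, 01100-, 1-0000, 10-000, 101011, 110011, 111010}
Coverage chart:
  m3: 000011 ←essential
  m6: 0-0110,00-110
  m14: 00-110,00111-
  m15: 00111- ←essential
  m22: -10110,0-0110,010-10
  m24: 01100- ←essential
  m32: 1-0000,10-000
  m40: 10-000 ←essential
  m43: 101011 ←essential
  m48: 1-0000 ←essential
  m51: 110011 ←essential
  m54: -10110 ←essential
  m58: 111010 ←essential
Essential: -10110, 000011, 00111-, 01100-, 1-0000, 10-000, 101011, 110011, 111010
Petrick residual → 0-0110
Min cover (10 terms): bc'def' + a'c'def' + a'b'c'd'ef + a'b'cde + a'bcd'e' + ac'd'e'f' + ab'd'e'f' + ab'cd'ef + abc'd'ef + abcd'ef'

10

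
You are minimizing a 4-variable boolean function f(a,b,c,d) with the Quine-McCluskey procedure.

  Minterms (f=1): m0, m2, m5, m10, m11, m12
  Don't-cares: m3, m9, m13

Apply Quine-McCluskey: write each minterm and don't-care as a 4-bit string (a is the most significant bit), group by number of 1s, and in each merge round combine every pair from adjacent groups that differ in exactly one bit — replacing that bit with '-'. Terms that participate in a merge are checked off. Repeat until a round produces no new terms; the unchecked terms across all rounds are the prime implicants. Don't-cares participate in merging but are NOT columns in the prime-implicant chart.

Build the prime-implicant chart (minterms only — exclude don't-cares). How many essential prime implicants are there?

size-2^0 implicants → 0000(✓)  0010(✓)  0011(✓)  0101(✓)  1001(✓)  1010(✓)  1011(✓)  1100(✓)  1101(✓)
size-2^1 implicants → -010(✓)  -011(✓)  -101  00-0  001-(✓)  1-01  10-1  101-(✓)  110-
size-2^2 implicants → -01-
Unchecked terms (primes): -01-, -101, 00-0, 1-01, 10-1, 110-
Minterm coverage:
  m0 ⊆ 00-0 [E]
  m2 ⊆ -01-,00-0
  m5 ⊆ -101 [E]
  m10 ⊆ -01- [E]
  m11 ⊆ -01-,10-1
  m12 ⊆ 110- [E]
E = {-01-, -101, 00-0, 110-}

4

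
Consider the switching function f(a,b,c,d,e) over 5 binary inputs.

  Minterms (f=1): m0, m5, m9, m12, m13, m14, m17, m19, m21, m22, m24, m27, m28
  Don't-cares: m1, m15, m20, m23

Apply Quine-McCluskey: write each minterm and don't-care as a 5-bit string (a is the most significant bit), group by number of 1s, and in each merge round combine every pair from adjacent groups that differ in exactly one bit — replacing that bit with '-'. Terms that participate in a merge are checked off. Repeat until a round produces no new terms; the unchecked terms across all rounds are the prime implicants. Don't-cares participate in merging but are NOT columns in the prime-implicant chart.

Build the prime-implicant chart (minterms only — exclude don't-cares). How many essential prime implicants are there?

Round 0: 00000✓ 00001✓ 00101✓ 01001✓ 01100✓ 01101✓ 01110✓ 01111✓ 10001✓ 10011✓ 10100✓ 10101✓ 10110✓ 10111✓ 11000✓ 11011✓ 11100✓
Round 1: -0001✓ -0101✓ -1100 0-001✓ 0-101✓ 00-01✓ 0000- 01-01✓ 011-0✓ 011-1✓ 0110-✓ 0111-✓ 1-011 1-100 10-01✓ 10-11✓ 100-1✓ 101-0✓ 101-1✓ 1010-✓ 1011-✓ 11-00
Round 2: -0-01 0--01 011-- 10--1 101--
PIs = {-0-01, -1100, 0--01, 0000-, 011--, 1-011, 1-100, 10--1, 101--, 11-00}
Coverage chart:
  m0: 0000- ←essential
  m5: -0-01,0--01
  m9: 0--01 ←essential
  m12: -1100,011--
  m13: 0--01,011--
  m14: 011-- ←essential
  m17: -0-01,10--1
  m19: 1-011,10--1
  m21: -0-01,10--1,101--
  m22: 101-- ←essential
  m24: 11-00 ←essential
  m27: 1-011 ←essential
  m28: -1100,1-100,11-00
Essential: 0--01, 0000-, 011--, 1-011, 101--, 11-00

6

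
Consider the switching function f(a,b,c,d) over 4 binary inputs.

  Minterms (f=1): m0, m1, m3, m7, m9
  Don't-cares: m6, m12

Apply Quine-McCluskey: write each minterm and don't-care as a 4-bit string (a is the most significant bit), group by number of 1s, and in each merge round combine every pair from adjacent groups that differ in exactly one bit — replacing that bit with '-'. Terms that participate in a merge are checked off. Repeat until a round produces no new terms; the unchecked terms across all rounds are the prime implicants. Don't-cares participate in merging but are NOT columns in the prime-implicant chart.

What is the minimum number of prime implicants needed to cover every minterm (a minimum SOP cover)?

Round 0: 0000✓ 0001✓ 0011✓ 0110✓ 0111✓ 1001✓ 1100
Round 1: -001 0-11 00-1 000- 011-
PIs = {-001, 0-11, 00-1, 000-, 011-, 1100}
Coverage chart:
  m0: 000- ←essential
  m1: -001,00-1,000-
  m3: 0-11,00-1
  m7: 0-11,011-
  m9: -001 ←essential
Essential: -001, 000-
Petrick residual → 0-11
Min cover (3 terms): b'c'd + a'cd + a'b'c'

3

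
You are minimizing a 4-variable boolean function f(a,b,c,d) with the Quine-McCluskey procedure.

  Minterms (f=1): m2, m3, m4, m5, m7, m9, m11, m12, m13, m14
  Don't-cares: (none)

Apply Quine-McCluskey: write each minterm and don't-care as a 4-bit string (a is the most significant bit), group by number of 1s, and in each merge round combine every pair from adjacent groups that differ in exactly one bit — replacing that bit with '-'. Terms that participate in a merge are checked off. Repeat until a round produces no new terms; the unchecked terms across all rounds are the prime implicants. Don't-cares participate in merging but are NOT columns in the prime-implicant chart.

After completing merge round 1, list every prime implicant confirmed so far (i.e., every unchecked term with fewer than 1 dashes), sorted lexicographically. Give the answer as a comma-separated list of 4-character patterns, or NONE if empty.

NONE

size-2^0 implicants → 0010(✓)  0011(✓)  0100(✓)  0101(✓)  0111(✓)  1001(✓)  1011(✓)  1100(✓)  1101(✓)  1110(✓)
size-2^1 implicants → -011  -100(✓)  -101(✓)  0-11  001-  01-1  010-(✓)  1-01  10-1  11-0  110-(✓)
size-2^2 implicants → -10-
Unchecked terms (primes): -011, -10-, 0-11, 001-, 01-1, 1-01, 10-1, 11-0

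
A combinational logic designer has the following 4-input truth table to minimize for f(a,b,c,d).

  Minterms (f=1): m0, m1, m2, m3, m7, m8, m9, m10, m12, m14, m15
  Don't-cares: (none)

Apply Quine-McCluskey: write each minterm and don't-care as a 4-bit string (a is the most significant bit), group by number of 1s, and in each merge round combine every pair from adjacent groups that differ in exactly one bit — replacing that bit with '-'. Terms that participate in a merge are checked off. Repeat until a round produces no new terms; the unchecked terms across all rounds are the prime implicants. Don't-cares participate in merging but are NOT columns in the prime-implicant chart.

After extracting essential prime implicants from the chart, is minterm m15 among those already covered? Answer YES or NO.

size-2^0 implicants → 0000(✓)  0001(✓)  0010(✓)  0011(✓)  0111(✓)  1000(✓)  1001(✓)  1010(✓)  1100(✓)  1110(✓)  1111(✓)
size-2^1 implicants → -000(✓)  -001(✓)  -010(✓)  -111  0-11  00-0(✓)  00-1(✓)  000-(✓)  001-(✓)  1-00(✓)  1-10(✓)  10-0(✓)  100-(✓)  11-0(✓)  111-
size-2^2 implicants → -0-0  -00-  00--  1--0
Unchecked terms (primes): -0-0, -00-, -111, 0-11, 00--, 1--0, 111-
Minterm coverage:
  m0 ⊆ -0-0,-00-,00--
  m1 ⊆ -00-,00--
  m2 ⊆ -0-0,00--
  m3 ⊆ 0-11,00--
  m7 ⊆ -111,0-11
  m8 ⊆ -0-0,-00-,1--0
  m9 ⊆ -00- [E]
  m10 ⊆ -0-0,1--0
  m12 ⊆ 1--0 [E]
  m14 ⊆ 1--0,111-
  m15 ⊆ -111,111-
E = {-00-, 1--0}

NO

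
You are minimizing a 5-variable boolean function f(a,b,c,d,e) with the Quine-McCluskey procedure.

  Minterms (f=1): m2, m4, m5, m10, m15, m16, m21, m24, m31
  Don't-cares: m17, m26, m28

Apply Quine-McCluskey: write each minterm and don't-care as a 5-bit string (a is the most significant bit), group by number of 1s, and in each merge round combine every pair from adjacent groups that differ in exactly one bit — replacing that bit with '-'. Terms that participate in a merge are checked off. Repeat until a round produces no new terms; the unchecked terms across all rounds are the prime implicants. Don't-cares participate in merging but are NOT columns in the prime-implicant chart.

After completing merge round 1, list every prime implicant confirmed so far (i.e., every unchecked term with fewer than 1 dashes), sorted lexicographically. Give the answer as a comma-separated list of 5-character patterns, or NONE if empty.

[col 0] 00010*, 00100*, 00101*, 01010*, 01111*, 10000*, 10001*, 10101*, 11000*, 11010*, 11100*, 11111*
[col 1] -0101, -1010, -1111, 0-010, 0010-, 1-000, 10-01, 1000-, 11-00, 110-0
Prime implicants: -0101, -1010, -1111, 0-010, 0010-, 1-000, 10-01, 1000-, 11-00, 110-0

NONE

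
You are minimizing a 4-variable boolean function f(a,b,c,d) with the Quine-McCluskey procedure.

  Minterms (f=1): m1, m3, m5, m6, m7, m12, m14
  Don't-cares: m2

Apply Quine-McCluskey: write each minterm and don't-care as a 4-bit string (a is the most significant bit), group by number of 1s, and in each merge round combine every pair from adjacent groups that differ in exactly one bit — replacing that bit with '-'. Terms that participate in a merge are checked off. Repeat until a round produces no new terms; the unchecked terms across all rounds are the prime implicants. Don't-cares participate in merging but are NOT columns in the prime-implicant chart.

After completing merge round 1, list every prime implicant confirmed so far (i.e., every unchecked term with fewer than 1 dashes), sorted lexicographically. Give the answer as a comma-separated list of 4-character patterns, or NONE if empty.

size-2^0 implicants → 0001(✓)  0010(✓)  0011(✓)  0101(✓)  0110(✓)  0111(✓)  1100(✓)  1110(✓)
size-2^1 implicants → -110  0-01(✓)  0-10(✓)  0-11(✓)  00-1(✓)  001-(✓)  01-1(✓)  011-(✓)  11-0
size-2^2 implicants → 0--1  0-1-
Unchecked terms (primes): -110, 0--1, 0-1-, 11-0

NONE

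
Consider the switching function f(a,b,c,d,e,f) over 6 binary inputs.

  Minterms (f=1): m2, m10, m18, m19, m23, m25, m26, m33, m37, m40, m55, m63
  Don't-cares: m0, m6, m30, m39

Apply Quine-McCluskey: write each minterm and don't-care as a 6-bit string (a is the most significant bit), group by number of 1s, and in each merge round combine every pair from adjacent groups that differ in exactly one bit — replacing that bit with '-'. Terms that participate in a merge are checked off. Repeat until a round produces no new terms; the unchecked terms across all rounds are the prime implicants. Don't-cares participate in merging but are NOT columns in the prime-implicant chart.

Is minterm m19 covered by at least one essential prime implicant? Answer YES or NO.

Round 0: 000000✓ 000010✓ 000110✓ 001010✓ 010010✓ 010011✓ 010111✓ 011001 011010✓ 011110✓ 100001✓ 100101✓ 100111✓ 101000 110111✓ 111111✓
Round 1: -10111 0-0010✓ 0-1010✓ 00-010✓ 000-10 0000-0 01-010✓ 010-11 01001- 011-10 1-0111 100-01 1001-1 11-111
Round 2: 0--010
PIs = {-10111, 0--010, 000-10, 0000-0, 010-11, 01001-, 011-10, 011001, 1-0111, 100-01, 1001-1, 101000, 11-111}
Coverage chart:
  m2: 0--010,000-10,0000-0
  m10: 0--010 ←essential
  m18: 0--010,01001-
  m19: 010-11,01001-
  m23: -10111,010-11
  m25: 011001 ←essential
  m26: 0--010,011-10
  m33: 100-01 ←essential
  m37: 100-01,1001-1
  m40: 101000 ←essential
  m55: -10111,1-0111,11-111
  m63: 11-111 ←essential
Essential: 0--010, 011001, 100-01, 101000, 11-111

NO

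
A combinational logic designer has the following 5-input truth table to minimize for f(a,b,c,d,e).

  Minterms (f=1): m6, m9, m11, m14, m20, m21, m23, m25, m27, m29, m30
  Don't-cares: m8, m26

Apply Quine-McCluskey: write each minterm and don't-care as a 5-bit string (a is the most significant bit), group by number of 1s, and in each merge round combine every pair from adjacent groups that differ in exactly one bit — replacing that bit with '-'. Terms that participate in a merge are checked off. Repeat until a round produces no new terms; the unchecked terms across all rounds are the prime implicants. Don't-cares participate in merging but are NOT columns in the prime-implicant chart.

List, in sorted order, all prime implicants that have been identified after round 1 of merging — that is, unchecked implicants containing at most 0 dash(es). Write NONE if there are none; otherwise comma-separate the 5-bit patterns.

[col 0] 00110*, 01000*, 01001*, 01011*, 01110*, 10100*, 10101*, 10111*, 11001*, 11010*, 11011*, 11101*, 11110*
[col 1] -1001*, -1011*, -1110, 0-110, 010-1*, 0100-, 1-101, 101-1, 1010-, 11-01, 11-10, 110-1*, 1101-
[col 2] -10-1
Prime implicants: -10-1, -1110, 0-110, 0100-, 1-101, 101-1, 1010-, 11-01, 11-10, 1101-

NONE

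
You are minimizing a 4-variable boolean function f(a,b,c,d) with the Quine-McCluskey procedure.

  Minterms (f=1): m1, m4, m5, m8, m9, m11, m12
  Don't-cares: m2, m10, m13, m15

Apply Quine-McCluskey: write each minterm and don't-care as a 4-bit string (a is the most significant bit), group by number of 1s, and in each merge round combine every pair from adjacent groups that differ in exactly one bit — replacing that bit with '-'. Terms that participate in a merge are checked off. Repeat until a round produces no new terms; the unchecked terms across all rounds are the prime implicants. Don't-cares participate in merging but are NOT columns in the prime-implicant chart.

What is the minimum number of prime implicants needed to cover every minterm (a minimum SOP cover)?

Round 0: 0001✓ 0010✓ 0100✓ 0101✓ 1000✓ 1001✓ 1010✓ 1011✓ 1100✓ 1101✓ 1111✓
Round 1: -001✓ -010 -100✓ -101✓ 0-01✓ 010-✓ 1-00✓ 1-01✓ 1-11✓ 10-0✓ 10-1✓ 100-✓ 101-✓ 11-1✓ 110-✓
Round 2: --01 -10- 1--1 1-0- 10--
PIs = {--01, -010, -10-, 1--1, 1-0-, 10--}
Coverage chart:
  m1: --01 ←essential
  m4: -10- ←essential
  m5: --01,-10-
  m8: 1-0-,10--
  m9: --01,1--1,1-0-,10--
  m11: 1--1,10--
  m12: -10-,1-0-
Essential: --01, -10-
Petrick residual → 10--
Min cover (3 terms): c'd + bc' + ab'

3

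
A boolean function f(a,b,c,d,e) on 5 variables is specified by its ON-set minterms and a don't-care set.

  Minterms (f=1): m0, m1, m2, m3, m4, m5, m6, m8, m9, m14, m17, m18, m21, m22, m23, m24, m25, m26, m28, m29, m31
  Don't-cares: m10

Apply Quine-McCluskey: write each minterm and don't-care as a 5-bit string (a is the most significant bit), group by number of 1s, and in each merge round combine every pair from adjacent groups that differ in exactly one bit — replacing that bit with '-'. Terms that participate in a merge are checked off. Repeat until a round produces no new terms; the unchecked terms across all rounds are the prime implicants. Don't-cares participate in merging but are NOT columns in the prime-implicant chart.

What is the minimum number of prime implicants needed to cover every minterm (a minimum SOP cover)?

8

Round 0: 00000✓ 00001✓ 00010✓ 00011✓ 00100✓ 00101✓ 00110✓ 01000✓ 01001✓ 01010✓ 01110✓ 10001✓ 10010✓ 10101✓ 10110✓ 10111✓ 11000✓ 11001✓ 11010✓ 11100✓ 11101✓ 11111✓
Round 1: -0001✓ -0010✓ -0101✓ -0110✓ -1000✓ -1001✓ -1010✓ 0-000✓ 0-001✓ 0-010✓ 0-110✓ 00-00✓ 00-01✓ 00-10✓ 000-0✓ 000-1✓ 0000-✓ 0001-✓ 001-0✓ 0010-✓ 01-10✓ 010-0✓ 0100-✓ 1-001✓ 1-010✓ 1-101✓ 1-111✓ 10-01✓ 10-10✓ 101-1✓ 1011- 11-00✓ 11-01✓ 110-0✓ 1100-✓ 111-1✓ 1110-✓
Round 2: --001 --010 -0-01 -0-10 -10-0 -100- 0--10 0-0-0 0-00- 00--0 00-0- 000-- 1--01 1-1-1 11-0-
PIs = {--001, --010, -0-01, -0-10, -10-0, -100-, 0--10, 0-0-0, 0-00-, 00--0, 00-0-, 000--, 1--01, 1-1-1, 1011-, 11-0-}
Coverage chart:
  m0: 0-0-0,0-00-,00--0,00-0-,000--
  m1: --001,-0-01,0-00-,00-0-,000--
  m2: --010,-0-10,0--10,0-0-0,00--0,000--
  m3: 000-- ←essential
  m4: 00--0,00-0-
  m5: -0-01,00-0-
  m6: -0-10,0--10,00--0
  m8: -10-0,-100-,0-0-0,0-00-
  m9: --001,-100-,0-00-
  m14: 0--10 ←essential
  m17: --001,-0-01,1--01
  m18: --010,-0-10
  m21: -0-01,1--01,1-1-1
  m22: -0-10,1011-
  m23: 1-1-1,1011-
  m24: -10-0,-100-,11-0-
  m25: --001,-100-,1--01,11-0-
  m26: --010,-10-0
  m28: 11-0- ←essential
  m29: 1--01,1-1-1,11-0-
  m31: 1-1-1 ←essential
Essential: 0--10, 000--, 1-1-1, 11-0-
Petrick residual → --001, -0-10, -10-0, 00-0-
Min cover (8 terms): c'd'e + b'de' + bc'e' + a'de' + a'b'd' + a'b'c' + ace + abd'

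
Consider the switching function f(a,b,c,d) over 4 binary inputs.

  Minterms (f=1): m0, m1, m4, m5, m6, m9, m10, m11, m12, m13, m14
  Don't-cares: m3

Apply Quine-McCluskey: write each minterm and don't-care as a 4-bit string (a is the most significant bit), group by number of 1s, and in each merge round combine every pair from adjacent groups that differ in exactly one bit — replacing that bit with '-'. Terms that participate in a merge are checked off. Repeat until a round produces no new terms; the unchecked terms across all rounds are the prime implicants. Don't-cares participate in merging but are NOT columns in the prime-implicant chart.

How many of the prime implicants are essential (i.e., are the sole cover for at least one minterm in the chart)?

2

size-2^0 implicants → 0000(✓)  0001(✓)  0011(✓)  0100(✓)  0101(✓)  0110(✓)  1001(✓)  1010(✓)  1011(✓)  1100(✓)  1101(✓)  1110(✓)
size-2^1 implicants → -001(✓)  -011(✓)  -100(✓)  -101(✓)  -110(✓)  0-00(✓)  0-01(✓)  00-1(✓)  000-(✓)  01-0(✓)  010-(✓)  1-01(✓)  1-10  10-1(✓)  101-  11-0(✓)  110-(✓)
size-2^2 implicants → --01  -0-1  -1-0  -10-  0-0-
Unchecked terms (primes): --01, -0-1, -1-0, -10-, 0-0-, 1-10, 101-
Minterm coverage:
  m0 ⊆ 0-0- [E]
  m1 ⊆ --01,-0-1,0-0-
  m4 ⊆ -1-0,-10-,0-0-
  m5 ⊆ --01,-10-,0-0-
  m6 ⊆ -1-0 [E]
  m9 ⊆ --01,-0-1
  m10 ⊆ 1-10,101-
  m11 ⊆ -0-1,101-
  m12 ⊆ -1-0,-10-
  m13 ⊆ --01,-10-
  m14 ⊆ -1-0,1-10
E = {-1-0, 0-0-}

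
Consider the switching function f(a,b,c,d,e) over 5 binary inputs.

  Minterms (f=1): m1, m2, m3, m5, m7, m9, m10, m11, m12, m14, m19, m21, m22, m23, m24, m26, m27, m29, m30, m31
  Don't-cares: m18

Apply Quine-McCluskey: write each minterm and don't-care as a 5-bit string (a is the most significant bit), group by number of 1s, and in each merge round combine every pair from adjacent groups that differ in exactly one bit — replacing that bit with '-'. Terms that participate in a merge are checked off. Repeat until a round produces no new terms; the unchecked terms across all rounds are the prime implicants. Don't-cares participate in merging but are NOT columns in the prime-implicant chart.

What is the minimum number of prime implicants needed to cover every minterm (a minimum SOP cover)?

7

size-2^0 implicants → 00001(✓)  00010(✓)  00011(✓)  00101(✓)  00111(✓)  01001(✓)  01010(✓)  01011(✓)  01100(✓)  01110(✓)  10010(✓)  10011(✓)  10101(✓)  10110(✓)  10111(✓)  11000(✓)  11010(✓)  11011(✓)  11101(✓)  11110(✓)  11111(✓)
size-2^1 implicants → -0010(✓)  -0011(✓)  -0101(✓)  -0111(✓)  -1010(✓)  -1011(✓)  -1110(✓)  0-001(✓)  0-010(✓)  0-011(✓)  00-01(✓)  00-11(✓)  000-1(✓)  0001-(✓)  001-1(✓)  01-10(✓)  010-1(✓)  0101-(✓)  011-0  1-010(✓)  1-011(✓)  1-101(✓)  1-110(✓)  1-111(✓)  10-10(✓)  10-11(✓)  1001-(✓)  101-1(✓)  1011-(✓)  11-10(✓)  11-11(✓)  110-0  1101-(✓)  111-1(✓)  1111-(✓)
size-2^2 implicants → --010(✓)  --011(✓)  -0-11  -001-(✓)  -01-1  -1-10  -101-(✓)  0-0-1  0-01-(✓)  00--1  1--10(✓)  1--11(✓)  1-01-(✓)  1-1-1  1-11-(✓)  10-1-(✓)  11-1-(✓)
size-2^3 implicants → --01-  1--1-
Unchecked terms (primes): --01-, -0-11, -01-1, -1-10, 0-0-1, 00--1, 011-0, 1--1-, 1-1-1, 110-0
Minterm coverage:
  m1 ⊆ 0-0-1,00--1
  m2 ⊆ --01- [E]
  m3 ⊆ --01-,-0-11,0-0-1,00--1
  m5 ⊆ -01-1,00--1
  m7 ⊆ -0-11,-01-1,00--1
  m9 ⊆ 0-0-1 [E]
  m10 ⊆ --01-,-1-10
  m11 ⊆ --01-,0-0-1
  m12 ⊆ 011-0 [E]
  m14 ⊆ -1-10,011-0
  m19 ⊆ --01-,-0-11,1--1-
  m21 ⊆ -01-1,1-1-1
  m22 ⊆ 1--1- [E]
  m23 ⊆ -0-11,-01-1,1--1-,1-1-1
  m24 ⊆ 110-0 [E]
  m26 ⊆ --01-,-1-10,1--1-,110-0
  m27 ⊆ --01-,1--1-
  m29 ⊆ 1-1-1 [E]
  m30 ⊆ -1-10,1--1-
  m31 ⊆ 1--1-,1-1-1
E = {--01-, 0-0-1, 011-0, 1--1-, 1-1-1, 110-0}
Petrick residual → -01-1
Cover = c'd + b'ce + a'c'e + a'bce' + ad + ace + abc'e'  |cover|=7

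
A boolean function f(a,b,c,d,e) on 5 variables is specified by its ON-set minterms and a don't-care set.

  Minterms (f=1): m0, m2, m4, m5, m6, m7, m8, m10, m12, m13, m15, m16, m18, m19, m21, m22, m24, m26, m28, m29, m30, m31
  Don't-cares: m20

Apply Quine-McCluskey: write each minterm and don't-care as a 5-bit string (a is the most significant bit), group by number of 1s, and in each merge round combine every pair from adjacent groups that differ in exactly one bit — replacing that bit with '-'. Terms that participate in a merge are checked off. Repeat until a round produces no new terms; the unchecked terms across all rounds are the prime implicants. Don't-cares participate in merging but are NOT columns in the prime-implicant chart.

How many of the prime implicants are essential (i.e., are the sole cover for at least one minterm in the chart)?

Round 0: 00000✓ 00010✓ 00100✓ 00101✓ 00110✓ 00111✓ 01000✓ 01010✓ 01100✓ 01101✓ 01111✓ 10000✓ 10010✓ 10011✓ 10100✓ 10101✓ 10110✓ 11000✓ 11010✓ 11100✓ 11101✓ 11110✓ 11111✓
Round 1: -0000✓ -0010✓ -0100✓ -0101✓ -0110✓ -1000✓ -1010✓ -1100✓ -1101✓ -1111✓ 0-000✓ 0-010✓ 0-100✓ 0-101✓ 0-111✓ 00-00✓ 00-10✓ 000-0✓ 001-0✓ 001-1✓ 0010-✓ 0011-✓ 01-00✓ 010-0✓ 011-1✓ 0110-✓ 1-000✓ 1-010✓ 1-100✓ 1-101✓ 1-110✓ 10-00✓ 10-10✓ 100-0✓ 1001- 101-0✓ 1010-✓ 11-00✓ 11-10✓ 110-0✓ 111-0✓ 111-1✓ 1110-✓ 1111-✓
Round 2: --000✓ --010✓ --100✓ --101✓ -0-00✓ -0-10✓ -00-0✓ -01-0✓ -010-✓ -1-00✓ -10-0✓ -11-1 -110-✓ 0--00✓ 0-0-0✓ 0-1-1 0-10-✓ 00--0✓ 001-- 1--00✓ 1--10✓ 1-0-0✓ 1-1-0✓ 1-10-✓ 10--0✓ 11--0✓ 111--
Round 3: ---00 --0-0 --10- -0--0 1---0
PIs = {---00, --0-0, --10-, -0--0, -11-1, 0-1-1, 001--, 1---0, 1001-, 111--}
Coverage chart:
  m0: ---00,--0-0,-0--0
  m2: --0-0,-0--0
  m4: ---00,--10-,-0--0,001--
  m5: --10-,0-1-1,001--
  m6: -0--0,001--
  m7: 0-1-1,001--
  m8: ---00,--0-0
  m10: --0-0 ←essential
  m12: ---00,--10-
  m13: --10-,-11-1,0-1-1
  m15: -11-1,0-1-1
  m16: ---00,--0-0,-0--0,1---0
  m18: --0-0,-0--0,1---0,1001-
  m19: 1001- ←essential
  m21: --10- ←essential
  m22: -0--0,1---0
  m24: ---00,--0-0,1---0
  m26: --0-0,1---0
  m28: ---00,--10-,1---0,111--
  m29: --10-,-11-1,111--
  m30: 1---0,111--
  m31: -11-1,111--
Essential: --0-0, --10-, 1001-

3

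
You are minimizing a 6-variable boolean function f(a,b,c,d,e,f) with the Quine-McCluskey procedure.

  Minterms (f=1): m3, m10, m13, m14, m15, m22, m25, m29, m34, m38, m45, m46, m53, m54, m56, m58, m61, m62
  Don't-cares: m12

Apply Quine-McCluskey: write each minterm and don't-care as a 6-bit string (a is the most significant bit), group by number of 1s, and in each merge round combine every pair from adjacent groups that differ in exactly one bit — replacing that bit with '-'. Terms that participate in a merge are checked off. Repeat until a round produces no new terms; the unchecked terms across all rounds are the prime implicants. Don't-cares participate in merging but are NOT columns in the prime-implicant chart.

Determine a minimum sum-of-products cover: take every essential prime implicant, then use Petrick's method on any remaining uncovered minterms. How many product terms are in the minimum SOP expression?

10

[col 0] 000011, 001010*, 001100*, 001101*, 001110*, 001111*, 010110*, 011001*, 011101*, 100010*, 100110*, 101101*, 101110*, 110101*, 110110*, 111000*, 111010*, 111101*, 111110*
[col 1] -01101*, -01110, -10110, -11101*, 0-1101*, 001-10, 0011-0*, 0011-1*, 00110-*, 00111-*, 011-01, 1-0110*, 1-1101*, 1-1110*, 10-110*, 100-10, 11-101, 11-110*, 111-10, 1110-0
[col 2] --1101, 0011--, 1--110
Prime implicants: --1101, -01110, -10110, 000011, 001-10, 0011--, 011-01, 1--110, 100-10, 11-101, 111-10, 1110-0
PI chart (minterm → PIs covering it):
  3 | 000011  (sole → essential)
  10 | 001-10  (sole → essential)
  13 | --1101,0011--
  14 | -01110,001-10,0011--
  15 | 0011--  (sole → essential)
  22 | -10110  (sole → essential)
  25 | 011-01  (sole → essential)
  29 | --1101,011-01
  34 | 100-10  (sole → essential)
  38 | 1--110,100-10
  45 | --1101  (sole → essential)
  46 | -01110,1--110
  53 | 11-101  (sole → essential)
  54 | -10110,1--110
  56 | 1110-0  (sole → essential)
  58 | 111-10,1110-0
  61 | --1101,11-101
  62 | 1--110,111-10
Essential prime implicants: --1101, -10110, 000011, 001-10, 0011--, 011-01, 100-10, 11-101, 1110-0
Petrick residual → 1--110
Minimum SOP uses 10 PIs: cde'f + bc'def' + a'b'c'd'ef + a'b'cef' + a'b'cd + a'bce'f + adef' + ab'c'ef' + abde'f + abcd'f'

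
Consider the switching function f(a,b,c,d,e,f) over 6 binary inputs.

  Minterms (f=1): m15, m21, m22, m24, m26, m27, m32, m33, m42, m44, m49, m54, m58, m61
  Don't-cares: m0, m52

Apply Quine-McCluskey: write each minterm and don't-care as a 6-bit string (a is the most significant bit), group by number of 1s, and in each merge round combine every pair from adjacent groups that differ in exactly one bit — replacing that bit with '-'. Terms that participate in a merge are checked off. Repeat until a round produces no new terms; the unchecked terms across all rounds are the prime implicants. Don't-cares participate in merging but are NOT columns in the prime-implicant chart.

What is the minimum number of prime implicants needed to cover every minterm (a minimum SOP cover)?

10

Round 0: 000000✓ 001111 010101 010110✓ 011000✓ 011010✓ 011011✓ 100000✓ 100001✓ 101010✓ 101100 110001✓ 110100✓ 110110✓ 111010✓ 111101
Round 1: -00000 -10110 -11010 0110-0 01101- 1-0001 1-1010 10000- 1101-0
PIs = {-00000, -10110, -11010, 001111, 010101, 0110-0, 01101-, 1-0001, 1-1010, 10000-, 101100, 1101-0, 111101}
Coverage chart:
  m15: 001111 ←essential
  m21: 010101 ←essential
  m22: -10110 ←essential
  m24: 0110-0 ←essential
  m26: -11010,0110-0,01101-
  m27: 01101- ←essential
  m32: -00000,10000-
  m33: 1-0001,10000-
  m42: 1-1010 ←essential
  m44: 101100 ←essential
  m49: 1-0001 ←essential
  m54: -10110,1101-0
  m58: -11010,1-1010
  m61: 111101 ←essential
Essential: -10110, 001111, 010101, 0110-0, 01101-, 1-0001, 1-1010, 101100, 111101
Petrick residual → -00000
Min cover (10 terms): b'c'd'e'f' + bc'def' + a'b'cdef + a'bc'de'f + a'bcd'f' + a'bcd'e + ac'd'e'f + acd'ef' + ab'cde'f' + abcde'f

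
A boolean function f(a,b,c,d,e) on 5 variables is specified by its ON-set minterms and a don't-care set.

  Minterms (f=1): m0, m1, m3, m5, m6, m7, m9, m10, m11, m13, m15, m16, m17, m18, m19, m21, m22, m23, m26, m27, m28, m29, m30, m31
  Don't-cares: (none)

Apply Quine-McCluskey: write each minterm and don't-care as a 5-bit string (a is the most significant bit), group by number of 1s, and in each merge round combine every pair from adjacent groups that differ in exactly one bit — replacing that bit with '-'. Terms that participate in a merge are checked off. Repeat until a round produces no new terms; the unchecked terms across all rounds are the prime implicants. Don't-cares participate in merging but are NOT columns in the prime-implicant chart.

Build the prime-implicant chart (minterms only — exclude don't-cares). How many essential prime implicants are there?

5

Round 0: 00000✓ 00001✓ 00011✓ 00101✓ 00110✓ 00111✓ 01001✓ 01010✓ 01011✓ 01101✓ 01111✓ 10000✓ 10001✓ 10010✓ 10011✓ 10101✓ 10110✓ 10111✓ 11010✓ 11011✓ 11100✓ 11101✓ 11110✓ 11111✓
Round 1: -0000✓ -0001✓ -0011✓ -0101✓ -0110✓ -0111✓ -1010✓ -1011✓ -1101✓ -1111✓ 0-001✓ 0-011✓ 0-101✓ 0-111✓ 00-01✓ 00-11✓ 000-1✓ 0000-✓ 001-1✓ 0011-✓ 01-01✓ 01-11✓ 010-1✓ 0101-✓ 011-1✓ 1-010✓ 1-011✓ 1-101✓ 1-110✓ 1-111✓ 10-01✓ 10-10✓ 10-11✓ 100-0✓ 100-1✓ 1000-✓ 1001-✓ 101-1✓ 1011-✓ 11-10✓ 11-11✓ 1101-✓ 111-0✓ 111-1✓ 1110-✓ 1111-✓
Round 2: --011✓ --101✓ --111✓ -0-01✓ -0-11✓ -00-1✓ -000- -01-1✓ -011- -1-11✓ -101- -11-1✓ 0--01✓ 0--11✓ 0-0-1✓ 0-1-1✓ 00--1✓ 01--1✓ 1--10✓ 1--11✓ 1-01-✓ 1-1-1✓ 1-11-✓ 10--1✓ 10-1-✓ 100-- 11-1-✓ 111--
Round 3: ---11 --1-1 -0--1 0---1 1--1-
PIs = {---11, --1-1, -0--1, -000-, -011-, -101-, 0---1, 1--1-, 100--, 111--}
Coverage chart:
  m0: -000- ←essential
  m1: -0--1,-000-,0---1
  m3: ---11,-0--1,0---1
  m5: --1-1,-0--1,0---1
  m6: -011- ←essential
  m7: ---11,--1-1,-0--1,-011-,0---1
  m9: 0---1 ←essential
  m10: -101- ←essential
  m11: ---11,-101-,0---1
  m13: --1-1,0---1
  m15: ---11,--1-1,0---1
  m16: -000-,100--
  m17: -0--1,-000-,100--
  m18: 1--1-,100--
  m19: ---11,-0--1,1--1-,100--
  m21: --1-1,-0--1
  m22: -011-,1--1-
  m23: ---11,--1-1,-0--1,-011-,1--1-
  m26: -101-,1--1-
  m27: ---11,-101-,1--1-
  m28: 111-- ←essential
  m29: --1-1,111--
  m30: 1--1-,111--
  m31: ---11,--1-1,1--1-,111--
Essential: -000-, -011-, -101-, 0---1, 111--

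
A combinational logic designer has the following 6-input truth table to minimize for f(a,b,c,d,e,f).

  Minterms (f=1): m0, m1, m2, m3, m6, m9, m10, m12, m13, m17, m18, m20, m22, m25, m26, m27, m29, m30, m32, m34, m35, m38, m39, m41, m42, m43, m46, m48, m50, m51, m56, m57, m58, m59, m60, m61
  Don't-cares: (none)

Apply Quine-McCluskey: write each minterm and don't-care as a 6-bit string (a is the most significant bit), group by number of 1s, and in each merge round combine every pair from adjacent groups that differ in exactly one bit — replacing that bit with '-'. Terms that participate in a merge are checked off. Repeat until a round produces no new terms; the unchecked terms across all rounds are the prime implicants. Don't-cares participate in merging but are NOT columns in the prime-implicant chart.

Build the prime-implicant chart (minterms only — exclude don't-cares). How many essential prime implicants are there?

9

[col 0] 000000*, 000001*, 000010*, 000011*, 000110*, 001001*, 001010*, 001100*, 001101*, 010001*, 010010*, 010100*, 010110*, 011001*, 011010*, 011011*, 011101*, 011110*, 100000*, 100010*, 100011*, 100110*, 100111*, 101001*, 101010*, 101011*, 101110*, 110000*, 110010*, 110011*, 111000*, 111001*, 111010*, 111011*, 111100*, 111101*
[col 1] -00000*, -00010*, -00011*, -00110*, -01001*, -01010*, -10010*, -11001*, -11010*, -11011*, -11101*, 0-0001*, 0-0010*, 0-0110*, 0-1001*, 0-1010*, 0-1101*, 00-001*, 00-010*, 000-10*, 0000-0*, 0000-1*, 00000-*, 00001-*, 001-01*, 00110-, 01-001*, 01-010*, 01-110*, 010-10*, 0101-0, 011-01*, 011-10*, 0110-1*, 01101-*, 1-0000*, 1-0010*, 1-0011*, 1-1001*, 1-1010*, 1-1011*, 10-010*, 10-011*, 10-110*, 100-10*, 100-11*, 1000-0*, 10001-*, 10011-*, 101-10*, 1010-1*, 10101-*, 11-000*, 11-010*, 11-011*, 1100-0*, 11001-*, 111-00*, 111-01*, 1110-0*, 1110-1*, 11100-*, 11101-*, 11110-*
[col 2] --0010*, --1001, --1010*, -0-010*, -00-10, -000-0, -0001-, -1-010*, -11-01, -110-1, -1101-, 0--001, 0--010*, 0-0-10, 0-1-01, 0000--, 01--10, 1--010*, 1--011*, 1-00-0, 1-001-*, 1-10-1, 1-101-*, 10--10, 10-01-*, 100-1-, 11-0-0, 11-01-*, 111-0-, 1110--
[col 3] ---010, 1--01-
Prime implicants: ---010, --1001, -00-10, -000-0, -0001-, -11-01, -110-1, -1101-, 0--001, 0-0-10, 0-1-01, 0000--, 00110-, 01--10, 0101-0, 1--01-, 1-00-0, 1-10-1, 10--10, 100-1-, 11-0-0, 111-0-, 1110--
PI chart (minterm → PIs covering it):
  0 | -000-0,0000--
  1 | 0--001,0000--
  2 | ---010,-00-10,-000-0,-0001-,0-0-10,0000--
  3 | -0001-,0000--
  6 | -00-10,0-0-10
  9 | --1001,0--001,0-1-01
  10 | ---010  (sole → essential)
  12 | 00110-  (sole → essential)
  13 | 0-1-01,00110-
  17 | 0--001  (sole → essential)
  18 | ---010,0-0-10,01--10
  20 | 0101-0  (sole → essential)
  22 | 0-0-10,01--10,0101-0
  25 | --1001,-11-01,-110-1,0--001,0-1-01
  26 | ---010,-1101-,01--10
  27 | -110-1,-1101-
  29 | -11-01,0-1-01
  30 | 01--10  (sole → essential)
  32 | -000-0,1-00-0
  34 | ---010,-00-10,-000-0,-0001-,1--01-,1-00-0,10--10,100-1-
  35 | -0001-,1--01-,100-1-
  38 | -00-10,10--10,100-1-
  39 | 100-1-  (sole → essential)
  41 | --1001,1-10-1
  42 | ---010,1--01-,10--10
  43 | 1--01-,1-10-1
  46 | 10--10  (sole → essential)
  48 | 1-00-0,11-0-0
  50 | ---010,1--01-,1-00-0,11-0-0
  51 | 1--01-  (sole → essential)
  56 | 11-0-0,111-0-,1110--
  57 | --1001,-11-01,-110-1,1-10-1,111-0-,1110--
  58 | ---010,-1101-,1--01-,11-0-0,1110--
  59 | -110-1,-1101-,1--01-,1-10-1,1110--
  60 | 111-0-  (sole → essential)
  61 | -11-01,111-0-
Essential prime implicants: ---010, 0--001, 00110-, 01--10, 0101-0, 1--01-, 10--10, 100-1-, 111-0-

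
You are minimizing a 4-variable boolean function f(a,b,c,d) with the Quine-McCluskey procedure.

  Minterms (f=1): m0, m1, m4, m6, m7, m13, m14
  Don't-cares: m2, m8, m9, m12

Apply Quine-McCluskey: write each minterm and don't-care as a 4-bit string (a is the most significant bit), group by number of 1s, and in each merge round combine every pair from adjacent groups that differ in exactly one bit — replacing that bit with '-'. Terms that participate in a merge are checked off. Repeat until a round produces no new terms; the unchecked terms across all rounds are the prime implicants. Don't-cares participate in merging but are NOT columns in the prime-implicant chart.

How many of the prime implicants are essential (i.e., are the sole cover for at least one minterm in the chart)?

4

size-2^0 implicants → 0000(✓)  0001(✓)  0010(✓)  0100(✓)  0110(✓)  0111(✓)  1000(✓)  1001(✓)  1100(✓)  1101(✓)  1110(✓)
size-2^1 implicants → -000(✓)  -001(✓)  -100(✓)  -110(✓)  0-00(✓)  0-10(✓)  00-0(✓)  000-(✓)  01-0(✓)  011-  1-00(✓)  1-01(✓)  100-(✓)  11-0(✓)  110-(✓)
size-2^2 implicants → --00  -00-  -1-0  0--0  1-0-
Unchecked terms (primes): --00, -00-, -1-0, 0--0, 011-, 1-0-
Minterm coverage:
  m0 ⊆ --00,-00-,0--0
  m1 ⊆ -00- [E]
  m4 ⊆ --00,-1-0,0--0
  m6 ⊆ -1-0,0--0,011-
  m7 ⊆ 011- [E]
  m13 ⊆ 1-0- [E]
  m14 ⊆ -1-0 [E]
E = {-00-, -1-0, 011-, 1-0-}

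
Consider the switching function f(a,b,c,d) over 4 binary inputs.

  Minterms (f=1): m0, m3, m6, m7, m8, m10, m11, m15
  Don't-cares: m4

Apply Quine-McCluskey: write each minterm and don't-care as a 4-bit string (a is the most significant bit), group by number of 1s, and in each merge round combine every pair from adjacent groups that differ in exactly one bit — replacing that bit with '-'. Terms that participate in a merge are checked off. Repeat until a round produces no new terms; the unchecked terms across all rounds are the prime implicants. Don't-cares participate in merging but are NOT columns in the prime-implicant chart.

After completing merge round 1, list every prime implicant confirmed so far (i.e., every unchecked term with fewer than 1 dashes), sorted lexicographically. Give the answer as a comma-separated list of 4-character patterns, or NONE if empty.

NONE

size-2^0 implicants → 0000(✓)  0011(✓)  0100(✓)  0110(✓)  0111(✓)  1000(✓)  1010(✓)  1011(✓)  1111(✓)
size-2^1 implicants → -000  -011(✓)  -111(✓)  0-00  0-11(✓)  01-0  011-  1-11(✓)  10-0  101-
size-2^2 implicants → --11
Unchecked terms (primes): --11, -000, 0-00, 01-0, 011-, 10-0, 101-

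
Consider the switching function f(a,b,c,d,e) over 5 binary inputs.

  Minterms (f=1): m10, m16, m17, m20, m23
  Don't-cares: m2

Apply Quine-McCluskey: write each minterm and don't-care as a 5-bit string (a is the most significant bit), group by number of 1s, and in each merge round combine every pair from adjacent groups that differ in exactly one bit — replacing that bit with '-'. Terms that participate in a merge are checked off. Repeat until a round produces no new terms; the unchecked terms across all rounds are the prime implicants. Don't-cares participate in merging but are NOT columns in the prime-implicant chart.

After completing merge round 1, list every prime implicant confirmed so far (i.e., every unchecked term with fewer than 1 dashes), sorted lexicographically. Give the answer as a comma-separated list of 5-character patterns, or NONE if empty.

size-2^0 implicants → 00010(✓)  01010(✓)  10000(✓)  10001(✓)  10100(✓)  10111
size-2^1 implicants → 0-010  10-00  1000-
Unchecked terms (primes): 0-010, 10-00, 1000-, 10111

10111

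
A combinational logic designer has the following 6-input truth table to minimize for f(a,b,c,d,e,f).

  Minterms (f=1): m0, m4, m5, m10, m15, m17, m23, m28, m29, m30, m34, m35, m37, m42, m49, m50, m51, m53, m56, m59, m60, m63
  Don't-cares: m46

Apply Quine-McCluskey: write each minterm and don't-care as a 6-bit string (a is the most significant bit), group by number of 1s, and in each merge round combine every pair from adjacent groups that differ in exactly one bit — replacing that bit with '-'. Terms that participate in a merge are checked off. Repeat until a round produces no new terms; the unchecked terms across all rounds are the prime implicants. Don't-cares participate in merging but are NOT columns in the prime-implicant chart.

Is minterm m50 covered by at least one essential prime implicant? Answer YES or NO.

YES

[col 0] 000000*, 000100*, 000101*, 001010*, 001111, 010001*, 010111, 011100*, 011101*, 011110*, 100010*, 100011*, 100101*, 101010*, 101110*, 110001*, 110010*, 110011*, 110101*, 111000*, 111011*, 111100*, 111111*
[col 1] -00101, -01010, -10001, -11100, 000-00, 00010-, 0111-0, 01110-, 1-0010*, 1-0011*, 1-0101, 10-010, 10001-*, 101-10, 11-011, 110-01, 1100-1, 11001-*, 111-00, 111-11
[col 2] 1-001-
Prime implicants: -00101, -01010, -10001, -11100, 000-00, 00010-, 001111, 010111, 0111-0, 01110-, 1-001-, 1-0101, 10-010, 101-10, 11-011, 110-01, 1100-1, 111-00, 111-11
PI chart (minterm → PIs covering it):
  0 | 000-00  (sole → essential)
  4 | 000-00,00010-
  5 | -00101,00010-
  10 | -01010  (sole → essential)
  15 | 001111  (sole → essential)
  17 | -10001  (sole → essential)
  23 | 010111  (sole → essential)
  28 | -11100,0111-0,01110-
  29 | 01110-  (sole → essential)
  30 | 0111-0  (sole → essential)
  34 | 1-001-,10-010
  35 | 1-001-  (sole → essential)
  37 | -00101,1-0101
  42 | -01010,10-010,101-10
  49 | -10001,110-01,1100-1
  50 | 1-001-  (sole → essential)
  51 | 1-001-,11-011,1100-1
  53 | 1-0101,110-01
  56 | 111-00  (sole → essential)
  59 | 11-011,111-11
  60 | -11100,111-00
  63 | 111-11  (sole → essential)
Essential prime implicants: -01010, -10001, 000-00, 001111, 010111, 0111-0, 01110-, 1-001-, 111-00, 111-11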